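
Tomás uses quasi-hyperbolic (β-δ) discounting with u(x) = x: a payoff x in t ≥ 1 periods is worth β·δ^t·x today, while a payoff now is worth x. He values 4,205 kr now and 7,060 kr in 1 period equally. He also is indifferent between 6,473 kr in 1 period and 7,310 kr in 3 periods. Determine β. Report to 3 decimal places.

From the later pair, β·δ^1·6473 = β·δ^3·7310; dividing through, δ^2 = 6473/7310 = 0.88550, so δ = 0.94101.
Substituting δ into 4205 = β·δ·7060: β = 4205/(6643.529) ≈ 0.633.

β ≈ 0.633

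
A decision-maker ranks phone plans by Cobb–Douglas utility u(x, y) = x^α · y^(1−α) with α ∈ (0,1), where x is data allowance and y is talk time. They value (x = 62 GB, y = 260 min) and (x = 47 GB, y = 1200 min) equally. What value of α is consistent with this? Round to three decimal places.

α ≈ 0.847

The Cobb–Douglas utilities coincide, so 62^α·260^(1−α) = 47^α·1200^(1−α).
(62/47)^α = (1200/260)^(1−α); take logs: α·ln(62/47) = (1−α)·ln(1200/260), i.e. α·0.276987 = (1−α)·1.529395.
So α/(1−α) = (1.529395)/(0.276987) = 5.521541, and α = 5.521541/6.521541 ≈ 0.847.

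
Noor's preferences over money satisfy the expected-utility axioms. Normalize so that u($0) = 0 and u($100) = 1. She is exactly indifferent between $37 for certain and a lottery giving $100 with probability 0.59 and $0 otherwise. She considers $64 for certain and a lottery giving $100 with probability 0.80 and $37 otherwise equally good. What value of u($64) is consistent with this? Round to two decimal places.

0.92

First, u($37) = 0.59·u($100) + 0.41·u($0) = 0.59.
The second indifference gives u($64) = 0.80·u($100) + 0.20·u($37) = 0.80·1.00 + 0.20·0.59 = 0.9180.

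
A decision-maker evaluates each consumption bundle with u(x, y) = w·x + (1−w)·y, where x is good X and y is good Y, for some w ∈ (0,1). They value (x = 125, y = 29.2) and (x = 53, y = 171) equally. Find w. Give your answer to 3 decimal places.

w = 0.663

u(125,29.2) = u(53,171) means w·125 + (1−w)·29.2 = w·53 + (1−w)·171.
w·(125−53) = (1−w)·(171−29.2), i.e. w·72 = (1−w)·141.8.
The marginal rate of substitution is 141.8/72, so w = 141.8/(72+141.8) = 0.663.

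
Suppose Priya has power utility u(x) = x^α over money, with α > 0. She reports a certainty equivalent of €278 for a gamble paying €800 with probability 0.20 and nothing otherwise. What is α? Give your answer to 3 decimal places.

Since u(0) = 0, the lottery's EU is 0.20·800^α.
Setting u(278) equal to that: 278^α = 0.20·800^α ⇒ (278/800)^α = 0.20.
α = ln(0.20) / ln(278/800) = -1.609438/-1.056991 ≈ 1.523.

α ≈ 1.523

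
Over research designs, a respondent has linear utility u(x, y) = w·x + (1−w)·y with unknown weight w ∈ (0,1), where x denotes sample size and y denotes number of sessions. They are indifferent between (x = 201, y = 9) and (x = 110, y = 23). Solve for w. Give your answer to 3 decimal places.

Indifference: w·201 + (1−w)·9 = w·110 + (1−w)·23.
w·(201−110) = (1−w)·(23−9), i.e. w·91 = (1−w)·14.
So w/(1−w) = 14/91 = 0.1538, giving w = 14/(91+14) = 0.133.

w = 0.133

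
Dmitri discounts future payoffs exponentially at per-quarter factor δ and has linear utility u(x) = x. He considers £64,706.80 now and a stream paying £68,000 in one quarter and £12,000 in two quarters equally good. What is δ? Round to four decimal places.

The stream is worth 68000δ + 12000δ² today, so 68000δ + 12000δ² = 64706.80.
Rearranged: 12000δ² + 68000δ − 64706.80 = 0.
The positive root is δ = [−68000 + √(68000² + 4·12000·64706.80)] / (2·12000) = (−68000 + 87920.000)/24000 ≈ 0.8300.

δ ≈ 0.8300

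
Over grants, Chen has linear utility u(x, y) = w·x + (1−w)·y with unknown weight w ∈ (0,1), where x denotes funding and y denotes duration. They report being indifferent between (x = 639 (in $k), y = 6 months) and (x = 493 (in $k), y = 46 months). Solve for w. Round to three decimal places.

w = 0.215

Equating utilities: w·639 + (1−w)·6 = w·493 + (1−w)·46.
w·(639−493) = (1−w)·(46−6), i.e. w·146 = (1−w)·40.
The marginal rate of substitution is 40/146, so w = 40/(146+40) = 0.215.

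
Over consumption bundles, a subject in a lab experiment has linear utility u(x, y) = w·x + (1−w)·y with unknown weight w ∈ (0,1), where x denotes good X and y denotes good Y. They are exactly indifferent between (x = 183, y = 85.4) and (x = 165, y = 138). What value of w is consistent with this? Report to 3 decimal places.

Indifference: w·183 + (1−w)·85.4 = w·165 + (1−w)·138.
Collecting terms: w·18 = (1−w)·52.6.
So w/(1−w) = 52.6/18 = 2.9222, giving w = 52.6/(18+52.6) = 0.745.

w = 0.745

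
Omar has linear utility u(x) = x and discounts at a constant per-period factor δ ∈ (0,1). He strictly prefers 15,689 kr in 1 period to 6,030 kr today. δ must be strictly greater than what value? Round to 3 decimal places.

Under u(x) = x this choice says 6030 < δ·15689.
Dividing through by 15689 gives δ > 0.38435.

δ > 0.384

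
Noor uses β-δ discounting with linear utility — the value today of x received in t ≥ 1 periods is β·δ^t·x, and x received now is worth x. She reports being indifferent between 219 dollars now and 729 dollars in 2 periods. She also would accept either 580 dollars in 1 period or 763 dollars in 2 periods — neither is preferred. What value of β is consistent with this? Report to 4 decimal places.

The second indifference involves only future payoffs, so β cancels: β·δ^1·580 = β·δ^2·763, giving δ = 580/763 = 0.76016.
Substituting δ into 219 = β·δ^2·729: β = 219/(421.245) ≈ 0.5199.

β ≈ 0.5199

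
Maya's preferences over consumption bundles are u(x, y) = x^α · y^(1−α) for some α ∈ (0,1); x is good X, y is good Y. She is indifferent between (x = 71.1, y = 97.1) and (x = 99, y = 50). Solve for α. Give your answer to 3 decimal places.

Set the two utilities equal: 71.1^α·97.1^(1−α) = 99^α·50^(1−α).
(71.1/99)^α = (50/97.1)^(1−α); take logs: α·ln(71.1/99) = (1−α)·ln(50/97.1), i.e. α·-0.331033 = (1−α)·-0.663718.
Thus α·(-0.994751) = -0.663718, so α = -0.663718/-0.994751 ≈ 0.667.

α ≈ 0.667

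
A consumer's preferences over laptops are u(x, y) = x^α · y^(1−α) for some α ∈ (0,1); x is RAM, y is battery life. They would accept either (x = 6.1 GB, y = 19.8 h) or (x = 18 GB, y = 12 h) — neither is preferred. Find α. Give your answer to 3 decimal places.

α ≈ 0.316

Set the two utilities equal: 6.1^α·19.8^(1−α) = 18^α·12^(1−α).
Taking logs: α·ln 6.1 + (1−α)·ln 19.8 = α·ln 18 + (1−α)·ln 12, i.e. α·-1.082083 = (1−α)·-0.500775.
So α/(1−α) = (-0.500775)/(-1.082083) = 0.462788, and α = 0.462788/1.462788 ≈ 0.316.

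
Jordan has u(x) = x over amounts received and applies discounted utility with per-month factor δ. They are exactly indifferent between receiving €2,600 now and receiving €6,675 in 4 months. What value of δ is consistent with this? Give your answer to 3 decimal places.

δ ≈ 0.790

The payoff in 4 months is discounted by δ^4, so u(2600) = δ^4·u(6675) and δ^4 = u(2600)/u(6675).
With u(x) = x: δ^4 = 2600/6675 = 0.38951.
So δ = 0.38951^(1/4) ≈ 0.790.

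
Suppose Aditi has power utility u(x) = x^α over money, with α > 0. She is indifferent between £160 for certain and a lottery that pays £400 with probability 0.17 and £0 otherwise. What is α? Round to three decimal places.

α ≈ 1.934

Since u(0) = 0, the lottery's EU is 0.17·400^α.
Indifference: 160^α = 0.17·400^α, so (160/400)^α = 0.17.
Take logs: α = ln 0.17 / ln(160/400) ≈ 1.93384.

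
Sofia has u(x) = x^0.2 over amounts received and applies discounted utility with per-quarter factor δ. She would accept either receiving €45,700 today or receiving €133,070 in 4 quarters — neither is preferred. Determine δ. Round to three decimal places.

Indifference means u(45700) = δ^4 · u(133070), so δ^4 = u(45700)/u(133070).
Since u(x) = x^0.2, δ^4 = (45700/133070)^0.2 = 0.34343^0.2 = 0.80755.
So δ = 0.80755^(1/4) ≈ 0.948.

δ ≈ 0.948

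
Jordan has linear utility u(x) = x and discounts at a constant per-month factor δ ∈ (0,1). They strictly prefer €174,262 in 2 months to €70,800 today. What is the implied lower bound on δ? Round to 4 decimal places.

δ > 0.6374

Comparing present values: 70800 < δ^2·174262.
So δ^2 > 70800/174262 = 0.40628; taking the square root of both positive sides preserves the inequality.
δ > (70800/174262)^(1/2) ≈ 0.6374.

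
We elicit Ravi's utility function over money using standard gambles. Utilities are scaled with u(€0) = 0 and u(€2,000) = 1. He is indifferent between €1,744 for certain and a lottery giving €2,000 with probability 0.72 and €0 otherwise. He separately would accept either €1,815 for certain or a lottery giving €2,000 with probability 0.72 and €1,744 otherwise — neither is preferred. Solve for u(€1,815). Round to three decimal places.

0.922

First, u(€1,744) = 0.72·u(€2,000) + 0.28·u(€0) = 0.72.
Then u(€1,815) = 0.72·u(€2,000) + 0.28·u(€1,744) = 0.72·1.00 + 0.28·0.72 = 0.9216.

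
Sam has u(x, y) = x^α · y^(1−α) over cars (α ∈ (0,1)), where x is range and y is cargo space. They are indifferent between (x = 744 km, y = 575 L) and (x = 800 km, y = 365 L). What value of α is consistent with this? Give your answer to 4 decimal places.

α ≈ 0.8623

The Cobb–Douglas utilities coincide, so 744^α·575^(1−α) = 800^α·365^(1−α).
(744/800)^α = (365/575)^(1−α); take logs: α·ln(744/800) = (1−α)·ln(365/575), i.e. α·-0.0725707 = (1−α)·-0.4544727.
So α/(1−α) = (-0.4544727)/(-0.0725707) = 6.2624820, and α = 6.2624820/7.2624820 ≈ 0.8623.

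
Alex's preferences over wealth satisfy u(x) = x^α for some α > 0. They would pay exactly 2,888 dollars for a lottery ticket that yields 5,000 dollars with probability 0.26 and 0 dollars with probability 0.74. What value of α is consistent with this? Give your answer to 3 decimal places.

The lottery's expected utility is 0.26·u(5000) + 0.74·u(0) = 0.26·5000^α (since u(0) = 0 for α > 0).
Indifference: 2888^α = 0.26·5000^α, so (2888/5000)^α = 0.26.
α = ln(0.26) / ln(2888/5000) = -1.347074/-0.548874 ≈ 2.454.

α ≈ 2.454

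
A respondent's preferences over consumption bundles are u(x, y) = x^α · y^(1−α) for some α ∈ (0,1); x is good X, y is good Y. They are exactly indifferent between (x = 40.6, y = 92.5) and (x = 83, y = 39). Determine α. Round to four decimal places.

α ≈ 0.5471

The Cobb–Douglas utilities coincide, so 40.6^α·92.5^(1−α) = 83^α·39^(1−α).
Taking logs: α·ln 40.6 + (1−α)·ln 92.5 = α·ln 83 + (1−α)·ln 39, i.e. α·-0.7150725 = (1−α)·-0.8636470.
With A = -0.7150725 and B = -0.8636470: α·A = (1−α)·B, so α = B/(A+B) = -0.8636470/-1.5787195 ≈ 0.5471.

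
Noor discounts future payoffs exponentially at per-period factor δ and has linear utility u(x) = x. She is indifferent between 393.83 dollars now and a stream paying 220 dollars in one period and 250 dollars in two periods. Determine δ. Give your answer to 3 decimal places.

δ ≈ 0.890

Equating present values: 393.83 = 220δ + 250δ².
Rearranged: 250δ² + 220δ − 393.83 = 0.
The positive root is δ = [−220 + √(220² + 4·250·393.83)] / (2·250) = (−220 + 665.004)/500 ≈ 0.890.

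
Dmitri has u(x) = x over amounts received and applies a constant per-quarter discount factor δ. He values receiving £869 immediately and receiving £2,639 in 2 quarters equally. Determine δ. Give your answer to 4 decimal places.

Indifference means u(869) = δ^2 · u(2639), so δ^2 = u(869)/u(2639).
With u(x) = x: δ^2 = 869/2639 = 0.32929.
Hence δ = (0.32929)^(1/2) = 0.573839.

δ ≈ 0.5738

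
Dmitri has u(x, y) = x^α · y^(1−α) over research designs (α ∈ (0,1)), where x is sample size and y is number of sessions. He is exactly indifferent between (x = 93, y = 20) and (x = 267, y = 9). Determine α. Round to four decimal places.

Indifference: 93^α · 20^(1−α) = 267^α · 9^(1−α).
Taking logs: α·ln 93 + (1−α)·ln 20 = α·ln 267 + (1−α)·ln 9, i.e. α·-1.0546492 = (1−α)·-0.7985077.
Thus α·(-1.8531569) = -0.7985077, so α = -0.7985077/-1.8531569 ≈ 0.4309.

α ≈ 0.4309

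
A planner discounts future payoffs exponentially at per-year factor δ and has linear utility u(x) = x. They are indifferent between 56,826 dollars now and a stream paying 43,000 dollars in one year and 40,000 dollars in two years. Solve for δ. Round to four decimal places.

δ ≈ 0.7700

Equating present values: 56826 = 43000δ + 40000δ².
That is, 40000δ² + 43000δ − 56826 = 0, a quadratic in δ.
δ = (−43000 + √(43000² + 4·40000·56826)) / (2·40000) = (−43000 + √10941160000.00) / 80000 ≈ 0.7700.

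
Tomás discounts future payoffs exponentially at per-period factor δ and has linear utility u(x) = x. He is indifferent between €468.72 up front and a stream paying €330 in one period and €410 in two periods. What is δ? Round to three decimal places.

Present value of the stream is 330·δ + 410·δ². Indifference gives 330δ + 410δ² = 468.72.
Rearranged: 410δ² + 330δ − 468.72 = 0.
δ = (−330 + √(330² + 4·410·468.72)) / (2·410) = (−330 + √877600.80) / 820 ≈ 0.740.

δ ≈ 0.740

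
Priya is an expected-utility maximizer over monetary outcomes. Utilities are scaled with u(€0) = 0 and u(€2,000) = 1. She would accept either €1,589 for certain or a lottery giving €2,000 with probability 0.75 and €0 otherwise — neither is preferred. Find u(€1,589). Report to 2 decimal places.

u(€1,589) equals the lottery's expected utility: 0.75·1 + 0.25·0 = 0.75.

0.75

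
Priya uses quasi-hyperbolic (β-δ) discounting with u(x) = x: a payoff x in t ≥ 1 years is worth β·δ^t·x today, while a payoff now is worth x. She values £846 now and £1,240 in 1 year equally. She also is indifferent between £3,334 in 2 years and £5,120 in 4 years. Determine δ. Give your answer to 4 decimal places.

δ ≈ 0.8070

Both payoffs in the second observation are in the future, so β drops out: δ^2·3334 = δ^4·5120 ⇒ δ^2 = 3334/5120 = 0.65117, so δ = 0.80695.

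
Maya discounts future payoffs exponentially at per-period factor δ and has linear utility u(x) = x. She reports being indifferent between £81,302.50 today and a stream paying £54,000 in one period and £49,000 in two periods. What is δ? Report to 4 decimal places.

Equating present values: 81302.50 = 54000δ + 49000δ².
That is, 49000δ² + 54000δ − 81302.50 = 0, a quadratic in δ.
By the quadratic formula (taking the positive root), δ = (−54000 + √18851290000.00) / 98000 ≈ 0.8500.

δ ≈ 0.8500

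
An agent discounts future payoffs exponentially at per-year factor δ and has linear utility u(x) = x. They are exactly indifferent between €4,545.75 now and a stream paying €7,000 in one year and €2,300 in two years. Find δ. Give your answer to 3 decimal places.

Equating present values: 4545.75 = 7000δ + 2300δ².
So 2300δ² + 7000δ − 4545.75 = 0.
By the quadratic formula (taking the positive root), δ = (−7000 + √90820900.00) / 4600 ≈ 0.550.

δ ≈ 0.550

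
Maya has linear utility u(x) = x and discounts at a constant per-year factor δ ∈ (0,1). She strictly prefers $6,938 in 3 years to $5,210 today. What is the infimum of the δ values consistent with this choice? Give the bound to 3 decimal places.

Under u(x) = x this choice says 5210 < δ^3·6938.
So δ^3 > 5210/6938 = 0.75094; taking the cube root of both positive sides preserves the inequality.
δ > 0.75094^(1/3) = 0.909.

δ > 0.909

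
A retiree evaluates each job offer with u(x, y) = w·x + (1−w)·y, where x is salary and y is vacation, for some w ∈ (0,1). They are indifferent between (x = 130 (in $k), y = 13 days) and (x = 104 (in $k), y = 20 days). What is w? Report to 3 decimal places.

Equating utilities: w·130 + (1−w)·13 = w·104 + (1−w)·20.
Collecting terms: w·26 = (1−w)·7.
The marginal rate of substitution is 7/26, so w = 7/(26+7) = 0.212.

w = 0.212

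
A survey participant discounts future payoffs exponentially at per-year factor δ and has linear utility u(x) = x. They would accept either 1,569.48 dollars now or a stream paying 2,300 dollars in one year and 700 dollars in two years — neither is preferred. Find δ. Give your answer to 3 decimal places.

δ ≈ 0.580

Present value of the stream is 2300·δ + 700·δ². Indifference gives 2300δ + 700δ² = 1569.48.
That is, 700δ² + 2300δ − 1569.48 = 0, a quadratic in δ.
The positive root is δ = [−2300 + √(2300² + 4·700·1569.48)] / (2·700) = (−2300 + 3112.000)/1400 ≈ 0.580.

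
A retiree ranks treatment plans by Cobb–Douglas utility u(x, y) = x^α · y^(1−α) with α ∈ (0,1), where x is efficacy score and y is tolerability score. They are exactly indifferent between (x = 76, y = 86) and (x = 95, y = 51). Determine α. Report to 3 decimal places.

α ≈ 0.701

Indifference: 76^α · 86^(1−α) = 95^α · 51^(1−α).
Rearrange to (76/95)^α = (51/86)^(1−α) and take logs: α·-0.223144 = (1−α)·-0.522522.
Thus α·(-0.745666) = -0.522522, so α = -0.522522/-0.745666 ≈ 0.701.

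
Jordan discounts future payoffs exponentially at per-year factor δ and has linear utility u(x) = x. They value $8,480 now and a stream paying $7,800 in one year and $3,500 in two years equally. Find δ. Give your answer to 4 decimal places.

Equating present values: 8480 = 7800δ + 3500δ².
That is, 3500δ² + 7800δ − 8480 = 0, a quadratic in δ.
δ = (−7800 + √(7800² + 4·3500·8480)) / (2·3500) = (−7800 + √179560000.00) / 7000 ≈ 0.8000.

δ ≈ 0.8000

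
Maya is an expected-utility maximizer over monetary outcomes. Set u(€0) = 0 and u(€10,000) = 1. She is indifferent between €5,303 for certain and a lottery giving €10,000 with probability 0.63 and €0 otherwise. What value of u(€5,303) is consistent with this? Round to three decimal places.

The indifference gives u(€5,303) = 0.63·u(€10,000) + 0.37·u(€0) = 0.63·1 + 0.37·0 = 0.63.

0.630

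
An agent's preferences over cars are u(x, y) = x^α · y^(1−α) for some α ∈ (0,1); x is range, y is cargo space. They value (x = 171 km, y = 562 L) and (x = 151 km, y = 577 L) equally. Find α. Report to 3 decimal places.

α ≈ 0.175

Set the two utilities equal: 171^α·562^(1−α) = 151^α·577^(1−α).
(171/151)^α = (577/562)^(1−α); take logs: α·ln(171/151) = (1−α)·ln(577/562), i.e. α·0.124384 = (1−α)·0.026340.
So α/(1−α) = (0.026340)/(0.124384) = 0.211764, and α = 0.211764/1.211764 ≈ 0.175.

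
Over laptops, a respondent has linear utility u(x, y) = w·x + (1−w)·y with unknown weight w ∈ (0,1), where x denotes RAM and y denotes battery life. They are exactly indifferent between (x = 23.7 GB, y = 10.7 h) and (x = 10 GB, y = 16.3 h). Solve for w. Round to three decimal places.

Indifference: w·23.7 + (1−w)·10.7 = w·10 + (1−w)·16.3.
w·(23.7−10) = (1−w)·(16.3−10.7), i.e. w·13.7 = (1−w)·5.6.
The marginal rate of substitution is 5.6/13.7, so w = 5.6/(13.7+5.6) = 0.290.

w = 0.290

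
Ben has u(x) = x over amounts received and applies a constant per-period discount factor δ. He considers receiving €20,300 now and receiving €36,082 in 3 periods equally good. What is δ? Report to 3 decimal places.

Indifference means u(20300) = δ^3 · u(36082), so δ^3 = u(20300)/u(36082).
With u(x) = x: δ^3 = 20300/36082 = 0.56261.
So δ = 0.56261^(1/3) ≈ 0.826.

δ ≈ 0.826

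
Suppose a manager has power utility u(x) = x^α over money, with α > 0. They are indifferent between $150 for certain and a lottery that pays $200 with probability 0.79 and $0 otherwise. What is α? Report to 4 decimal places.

Since u(0) = 0, the lottery's EU is 0.79·200^α.
Indifference: 150^α = 0.79·200^α, so (150/200)^α = 0.79.
Take logs: α = ln 0.79 / ln(150/200) ≈ 0.819385.

α ≈ 0.8194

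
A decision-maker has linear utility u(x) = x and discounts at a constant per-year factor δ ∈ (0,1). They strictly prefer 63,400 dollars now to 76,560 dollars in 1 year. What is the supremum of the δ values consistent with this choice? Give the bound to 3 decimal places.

The preference means 63400 > δ·76560.
So δ < 63400/76560 = 0.82811.

δ < 0.828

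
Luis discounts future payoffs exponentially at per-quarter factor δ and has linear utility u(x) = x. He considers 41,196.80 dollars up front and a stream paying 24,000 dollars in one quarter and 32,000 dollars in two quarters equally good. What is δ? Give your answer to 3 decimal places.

δ ≈ 0.820

Present value of the stream is 24000·δ + 32000·δ². Indifference gives 24000δ + 32000δ² = 41196.80.
That is, 32000δ² + 24000δ − 41196.80 = 0, a quadratic in δ.
δ = (−24000 + √(24000² + 4·32000·41196.80)) / (2·32000) = (−24000 + √5849190400.00) / 64000 ≈ 0.820.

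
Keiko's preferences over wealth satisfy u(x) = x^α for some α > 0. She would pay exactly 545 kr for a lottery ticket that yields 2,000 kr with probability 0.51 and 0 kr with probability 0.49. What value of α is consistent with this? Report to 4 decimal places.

EU(lottery) = 0.51·2000^α + 0.49·0 = 0.51·2000^α.
Indifference: 545^α = 0.51·2000^α, so (545/2000)^α = 0.51.
Take logs: α = ln 0.51 / ln(545/2000) ≈ 0.517911.

α ≈ 0.5179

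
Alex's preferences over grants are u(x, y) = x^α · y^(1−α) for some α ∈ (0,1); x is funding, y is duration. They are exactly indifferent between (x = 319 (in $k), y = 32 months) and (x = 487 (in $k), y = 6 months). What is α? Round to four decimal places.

Set the two utilities equal: 319^α·32^(1−α) = 487^α·6^(1−α).
Rearrange to (319/487)^α = (6/32)^(1−α) and take logs: α·-0.4230730 = (1−α)·-1.6739764.
So α/(1−α) = (-1.6739764)/(-0.4230730) = 3.9567082, and α = 3.9567082/4.9567082 ≈ 0.7983.

α ≈ 0.7983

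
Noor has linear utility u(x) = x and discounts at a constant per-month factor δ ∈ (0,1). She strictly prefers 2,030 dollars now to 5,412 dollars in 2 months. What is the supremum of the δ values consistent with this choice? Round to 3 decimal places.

Under u(x) = x this choice says 2030 > δ^2·5412.
Dividing by 5412: δ^2 < 0.37509. Both sides are positive, so the square root keeps the direction.
δ < 0.37509^(1/2) = 0.612.

δ < 0.612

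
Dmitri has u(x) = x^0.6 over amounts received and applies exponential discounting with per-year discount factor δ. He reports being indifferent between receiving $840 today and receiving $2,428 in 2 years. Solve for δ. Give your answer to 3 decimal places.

δ ≈ 0.727

Equating discounted utilities: u(840) = δ^2·u(2428) ⇒ δ^2 = u(840)/u(2428).
With u(x) = x^0.6: δ^2 = 840^0.6/2428^0.6 = (840/2428)^0.6 = 0.52895.
Hence δ = (0.52895)^(1/2) = 0.72729.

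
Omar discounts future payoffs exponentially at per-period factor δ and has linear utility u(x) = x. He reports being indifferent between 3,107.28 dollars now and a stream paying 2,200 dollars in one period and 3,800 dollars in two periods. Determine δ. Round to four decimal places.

δ ≈ 0.6600

Equating present values: 3107.28 = 2200δ + 3800δ².
That is, 3800δ² + 2200δ − 3107.28 = 0, a quadratic in δ.
δ = (−2200 + √(2200² + 4·3800·3107.28)) / (2·3800) = (−2200 + √52070656.00) / 7600 ≈ 0.6600.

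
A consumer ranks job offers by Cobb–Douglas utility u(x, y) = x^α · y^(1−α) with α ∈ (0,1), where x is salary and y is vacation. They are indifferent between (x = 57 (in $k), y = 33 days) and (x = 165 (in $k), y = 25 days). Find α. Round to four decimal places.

α ≈ 0.2071

The Cobb–Douglas utilities coincide, so 57^α·33^(1−α) = 165^α·25^(1−α).
(57/165)^α = (25/33)^(1−α); take logs: α·ln(57/165) = (1−α)·ln(25/33), i.e. α·-1.0628942 = (1−α)·-0.2776317.
So α/(1−α) = (-0.2776317)/(-1.0628942) = 0.2612035, and α = 0.2612035/1.2612035 ≈ 0.2071.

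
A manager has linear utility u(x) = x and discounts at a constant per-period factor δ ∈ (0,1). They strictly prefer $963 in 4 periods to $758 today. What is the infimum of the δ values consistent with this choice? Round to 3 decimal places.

Under u(x) = x this choice says 758 < δ^4·963.
Dividing by 963: δ^4 > 0.78712. Both sides are positive, so the 4th root keeps the direction.
δ > 0.78712^(1/4) = 0.942.

δ > 0.942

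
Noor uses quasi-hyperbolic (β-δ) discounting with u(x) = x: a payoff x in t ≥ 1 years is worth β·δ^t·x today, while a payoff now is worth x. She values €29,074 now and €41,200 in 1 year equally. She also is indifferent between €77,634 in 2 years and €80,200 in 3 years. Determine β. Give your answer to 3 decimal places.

β ≈ 0.729

Both payoffs in the second observation are in the future, so β drops out: δ^2·77634 = δ^3·80200 ⇒ δ = 77634/80200 = 0.96800.
The first indifference: 29074 = β·δ·41200, so β = 29074/(δ·41200) = 29074/(0.96800·41200) ≈ 0.729.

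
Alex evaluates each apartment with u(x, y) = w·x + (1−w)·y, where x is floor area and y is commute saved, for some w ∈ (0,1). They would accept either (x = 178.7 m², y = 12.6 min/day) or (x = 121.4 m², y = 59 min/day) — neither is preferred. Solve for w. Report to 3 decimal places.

w = 0.447

Equating utilities: w·178.7 + (1−w)·12.6 = w·121.4 + (1−w)·59.
Collecting terms: w·57.3 = (1−w)·46.4.
Hence w = 46.4/(57.3+46.4) = 46.4/103.7 = 0.447.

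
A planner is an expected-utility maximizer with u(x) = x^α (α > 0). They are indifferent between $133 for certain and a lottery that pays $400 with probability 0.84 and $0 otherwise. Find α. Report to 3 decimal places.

EU(lottery) = 0.84·400^α + 0.16·0 = 0.84·400^α.
Equating: 133^α = 0.84·400^α, i.e. 0.3325^α = 0.84.
α = ln(0.84) / ln(133/400) = -0.174353/-1.101115 ≈ 0.158.

α ≈ 0.158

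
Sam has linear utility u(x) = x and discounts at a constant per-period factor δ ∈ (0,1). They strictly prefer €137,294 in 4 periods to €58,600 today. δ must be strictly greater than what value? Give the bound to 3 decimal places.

Comparing present values: 58600 < δ^4·137294.
So δ^4 > 58600/137294 = 0.42682; taking the 4th root of both positive sides preserves the inequality.
δ > (58600/137294)^(1/4) ≈ 0.808.

δ > 0.808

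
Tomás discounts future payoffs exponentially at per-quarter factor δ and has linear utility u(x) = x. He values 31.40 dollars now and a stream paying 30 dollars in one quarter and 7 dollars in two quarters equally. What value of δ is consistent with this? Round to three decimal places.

Equating present values: 31.40 = 30δ + 7δ².
That is, 7δ² + 30δ − 31.40 = 0, a quadratic in δ.
The positive root is δ = [−30 + √(30² + 4·7·31.40)] / (2·7) = (−30 + 42.181)/14 ≈ 0.870.

δ ≈ 0.870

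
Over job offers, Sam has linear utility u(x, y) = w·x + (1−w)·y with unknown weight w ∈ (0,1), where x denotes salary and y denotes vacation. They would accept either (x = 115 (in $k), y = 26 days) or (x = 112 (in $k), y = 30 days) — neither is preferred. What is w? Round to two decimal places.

w = 0.57

u(115,26) = u(112,30) means w·115 + (1−w)·26 = w·112 + (1−w)·30.
Collecting terms: w·3 = (1−w)·4.
Hence w = 4/(3+4) = 4/7 = 0.57.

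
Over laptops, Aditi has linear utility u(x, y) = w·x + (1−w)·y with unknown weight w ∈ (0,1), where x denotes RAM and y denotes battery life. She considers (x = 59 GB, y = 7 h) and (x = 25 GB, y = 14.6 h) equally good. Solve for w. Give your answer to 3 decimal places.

u(59,7) = u(25,14.6) means w·59 + (1−w)·7 = w·25 + (1−w)·14.6.
Collecting terms: w·34 = (1−w)·7.6.
The marginal rate of substitution is 7.6/34, so w = 7.6/(34+7.6) = 0.183.

w = 0.183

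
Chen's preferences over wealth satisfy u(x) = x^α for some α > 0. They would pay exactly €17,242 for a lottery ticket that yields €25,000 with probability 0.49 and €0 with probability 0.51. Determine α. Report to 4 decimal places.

The lottery's expected utility is 0.49·u(25000) + 0.51·u(0) = 0.49·25000^α (since u(0) = 0 for α > 0).
Equating: 17242^α = 0.49·25000^α, i.e. 0.6897^α = 0.49.
α = ln(0.49) / ln(17242/25000) = -0.7133499/-0.3715276 ≈ 1.9200.

α ≈ 1.9200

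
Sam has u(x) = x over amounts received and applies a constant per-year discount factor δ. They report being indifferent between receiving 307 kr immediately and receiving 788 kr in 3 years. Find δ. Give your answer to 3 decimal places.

Indifference means u(307) = δ^3 · u(788), so δ^3 = u(307)/u(788).
With u(x) = x: δ^3 = 307/788 = 0.38959.
Hence δ = (0.38959)^(1/3) = 0.73036.

δ ≈ 0.730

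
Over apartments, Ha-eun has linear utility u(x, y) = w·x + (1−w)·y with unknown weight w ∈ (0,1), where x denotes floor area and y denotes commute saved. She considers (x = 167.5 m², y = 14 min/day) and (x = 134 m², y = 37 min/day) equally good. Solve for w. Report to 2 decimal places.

Indifference: w·167.5 + (1−w)·14 = w·134 + (1−w)·37.
Rearranging, 33.5·w − 23·(1−w) = 0.
The marginal rate of substitution is 23/33.5, so w = 23/(33.5+23) = 0.41.

w = 0.41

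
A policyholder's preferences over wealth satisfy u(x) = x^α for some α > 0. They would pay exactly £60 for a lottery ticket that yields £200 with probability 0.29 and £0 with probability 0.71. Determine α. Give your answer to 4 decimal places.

α ≈ 1.0282

EU(lottery) = 0.29·200^α + 0.71·0 = 0.29·200^α.
Indifference: 60^α = 0.29·200^α, so (60/200)^α = 0.29.
α = ln(0.29) / ln(60/200) = -1.2378744/-1.2039728 ≈ 1.0282.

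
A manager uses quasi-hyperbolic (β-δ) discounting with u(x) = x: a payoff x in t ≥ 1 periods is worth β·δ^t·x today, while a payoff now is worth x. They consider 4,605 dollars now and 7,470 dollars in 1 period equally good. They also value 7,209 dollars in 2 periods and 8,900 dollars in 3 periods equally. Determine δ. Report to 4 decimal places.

δ ≈ 0.8100

The second indifference involves only future payoffs, so β cancels: β·δ^2·7209 = β·δ^3·8900, giving δ = 7209/8900 = 0.81000.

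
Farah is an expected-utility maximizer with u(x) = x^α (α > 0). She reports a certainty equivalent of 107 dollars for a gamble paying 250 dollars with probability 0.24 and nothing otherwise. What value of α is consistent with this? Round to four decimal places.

α ≈ 1.6817

The lottery's expected utility is 0.24·u(250) + 0.76·u(0) = 0.24·250^α (since u(0) = 0 for α > 0).
Equating: 107^α = 0.24·250^α, i.e. 0.4280^α = 0.24.
Take logs: α = ln 0.24 / ln(107/250) ≈ 1.681667.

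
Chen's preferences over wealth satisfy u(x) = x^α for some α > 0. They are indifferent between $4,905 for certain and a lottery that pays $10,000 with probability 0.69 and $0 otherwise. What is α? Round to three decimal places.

α ≈ 0.521

Since u(0) = 0, the lottery's EU is 0.69·10000^α.
Equating: 4905^α = 0.69·10000^α, i.e. 0.4905^α = 0.69.
Taking logs: α·ln(4905/10000) = ln(0.69), so α = -0.371064 / -0.712330 ≈ 0.521.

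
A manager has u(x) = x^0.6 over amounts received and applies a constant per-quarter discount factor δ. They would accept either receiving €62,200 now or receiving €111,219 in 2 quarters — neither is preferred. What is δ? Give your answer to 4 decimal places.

Indifference means u(62200) = δ^2 · u(111219), so δ^2 = u(62200)/u(111219).
Since u(x) = x^0.6, δ^2 = (62200/111219)^0.6 = 0.55926^0.6 = 0.70561.
Taking the square root: δ = 0.70561^(1/2) ≈ 0.8400.

δ ≈ 0.8400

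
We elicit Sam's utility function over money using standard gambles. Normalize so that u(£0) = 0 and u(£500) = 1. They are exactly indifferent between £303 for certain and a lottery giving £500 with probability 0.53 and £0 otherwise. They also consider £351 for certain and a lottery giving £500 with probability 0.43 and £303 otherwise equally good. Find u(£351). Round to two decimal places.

First, u(£303) = 0.53·u(£500) + 0.47·u(£0) = 0.53.
The second indifference gives u(£351) = 0.43·u(£500) + 0.57·u(£303) = 0.43·1.00 + 0.57·0.53 = 0.7321.

0.73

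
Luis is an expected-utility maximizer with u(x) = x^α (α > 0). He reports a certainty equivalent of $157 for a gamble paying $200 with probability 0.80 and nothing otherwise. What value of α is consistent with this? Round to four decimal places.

EU(lottery) = 0.80·200^α + 0.20·0 = 0.80·200^α.
Indifference: 157^α = 0.80·200^α, so (157/200)^α = 0.80.
Take logs: α = ln 0.80 / ln(157/200) ≈ 0.921808.

α ≈ 0.9218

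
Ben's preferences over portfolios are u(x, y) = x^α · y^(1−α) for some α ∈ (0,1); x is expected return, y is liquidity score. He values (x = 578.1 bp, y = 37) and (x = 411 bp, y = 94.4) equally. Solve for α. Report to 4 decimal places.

Set the two utilities equal: 578.1^α·37^(1−α) = 411^α·94.4^(1−α).
(578.1/411)^α = (94.4/37)^(1−α); take logs: α·ln(578.1/411) = (1−α)·ln(94.4/37), i.e. α·0.3411536 = (1−α)·0.9366232.
With A = 0.3411536 and B = 0.9366232: α·A = (1−α)·B, so α = B/(A+B) = 0.9366232/1.2777768 ≈ 0.7330.

α ≈ 0.7330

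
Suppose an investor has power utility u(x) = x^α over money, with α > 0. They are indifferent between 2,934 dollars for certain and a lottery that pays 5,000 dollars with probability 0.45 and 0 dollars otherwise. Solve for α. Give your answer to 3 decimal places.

EU(lottery) = 0.45·5000^α + 0.55·0 = 0.45·5000^α.
Setting u(2934) equal to that: 2934^α = 0.45·5000^α ⇒ (2934/5000)^α = 0.45.
Taking logs: α·ln(2934/5000) = ln(0.45), so α = -0.798508 / -0.533071 ≈ 1.498.

α ≈ 1.498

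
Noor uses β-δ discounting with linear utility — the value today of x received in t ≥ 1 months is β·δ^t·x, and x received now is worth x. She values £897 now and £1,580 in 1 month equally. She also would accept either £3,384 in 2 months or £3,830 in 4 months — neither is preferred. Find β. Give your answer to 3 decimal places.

Both payoffs in the second observation are in the future, so β drops out: δ^2·3384 = δ^4·3830 ⇒ δ^2 = 3384/3830 = 0.88355, so δ = 0.93997.
The first indifference: 897 = β·δ·1580, so β = 897/(δ·1580) = 897/(0.93997·1580) ≈ 0.604.

β ≈ 0.604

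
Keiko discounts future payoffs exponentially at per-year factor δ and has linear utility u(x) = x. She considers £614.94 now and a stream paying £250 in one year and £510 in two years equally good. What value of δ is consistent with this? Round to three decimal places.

Equating present values: 614.94 = 250δ + 510δ².
That is, 510δ² + 250δ − 614.94 = 0, a quadratic in δ.
The positive root is δ = [−250 + √(250² + 4·510·614.94)] / (2·510) = (−250 + 1147.596)/1020 ≈ 0.880.

δ ≈ 0.880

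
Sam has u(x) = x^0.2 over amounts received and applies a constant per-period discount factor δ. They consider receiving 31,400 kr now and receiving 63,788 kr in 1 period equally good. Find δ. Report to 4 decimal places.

δ ≈ 0.8678

Indifference means u(31400) = δ · u(63788), so δ = u(31400)/u(63788).
With u(x) = x^0.2: δ = 31400^0.2/63788^0.2 = (31400/63788)^0.2 = 0.86784.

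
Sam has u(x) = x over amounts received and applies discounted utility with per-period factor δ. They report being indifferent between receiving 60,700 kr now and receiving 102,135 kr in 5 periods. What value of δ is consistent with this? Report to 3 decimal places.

δ ≈ 0.901

Equating discounted utilities: u(60700) = δ^5·u(102135) ⇒ δ^5 = u(60700)/u(102135).
With u(x) = x: δ^5 = 60700/102135 = 0.59431.
Hence δ = (0.59431)^(1/5) = 0.90116.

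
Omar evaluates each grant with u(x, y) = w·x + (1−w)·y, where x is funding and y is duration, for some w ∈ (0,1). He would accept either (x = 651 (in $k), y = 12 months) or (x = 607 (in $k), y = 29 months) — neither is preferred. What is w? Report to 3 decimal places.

u(651,12) = u(607,29) means w·651 + (1−w)·12 = w·607 + (1−w)·29.
w·(651−607) = (1−w)·(29−12), i.e. w·44 = (1−w)·17.
Hence w = 17/(44+17) = 17/61 = 0.279.

w = 0.279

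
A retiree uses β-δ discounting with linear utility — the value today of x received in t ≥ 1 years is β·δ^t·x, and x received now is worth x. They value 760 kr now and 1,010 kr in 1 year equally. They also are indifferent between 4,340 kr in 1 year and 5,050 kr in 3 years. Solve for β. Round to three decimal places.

The second indifference involves only future payoffs, so β cancels: β·δ^1·4340 = β·δ^3·5050, giving δ^2 = 4340/5050 = 0.85941, so δ = 0.92704.
Now use the now-vs-future pair: 760 = β·δ·1010 gives β = 760/(0.92704·1010) ≈ 0.812.

β ≈ 0.812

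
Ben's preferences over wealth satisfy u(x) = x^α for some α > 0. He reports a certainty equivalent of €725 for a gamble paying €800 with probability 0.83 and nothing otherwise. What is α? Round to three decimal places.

α ≈ 1.893

The lottery's expected utility is 0.83·u(800) + 0.17·u(0) = 0.83·800^α (since u(0) = 0 for α > 0).
Setting u(725) equal to that: 725^α = 0.83·800^α ⇒ (725/800)^α = 0.83.
α = ln(0.83) / ln(725/800) = -0.186330/-0.098440 ≈ 1.893.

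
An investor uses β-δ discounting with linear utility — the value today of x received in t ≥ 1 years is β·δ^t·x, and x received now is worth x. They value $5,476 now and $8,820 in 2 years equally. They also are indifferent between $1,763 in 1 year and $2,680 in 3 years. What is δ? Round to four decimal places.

δ ≈ 0.8111

The second indifference involves only future payoffs, so β cancels: β·δ^1·1763 = β·δ^3·2680, giving δ^2 = 1763/2680 = 0.65784, so δ = 0.81107.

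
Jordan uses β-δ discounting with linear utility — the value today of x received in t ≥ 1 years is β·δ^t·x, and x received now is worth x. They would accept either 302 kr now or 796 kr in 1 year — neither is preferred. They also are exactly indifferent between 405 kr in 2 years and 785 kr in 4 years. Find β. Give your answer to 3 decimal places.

From the later pair, β·δ^2·405 = β·δ^4·785; dividing through, δ^2 = 405/785 = 0.51592, so δ = 0.71828.
Now use the now-vs-future pair: 302 = β·δ·796 gives β = 302/(0.71828·796) ≈ 0.528.

β ≈ 0.528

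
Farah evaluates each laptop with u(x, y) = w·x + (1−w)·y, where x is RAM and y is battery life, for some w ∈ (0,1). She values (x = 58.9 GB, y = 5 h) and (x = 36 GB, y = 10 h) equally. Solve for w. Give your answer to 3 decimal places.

w = 0.179

u(58.9,5) = u(36,10) means w·58.9 + (1−w)·5 = w·36 + (1−w)·10.
Collecting terms: w·22.9 = (1−w)·5.
The marginal rate of substitution is 5/22.9, so w = 5/(22.9+5) = 0.179.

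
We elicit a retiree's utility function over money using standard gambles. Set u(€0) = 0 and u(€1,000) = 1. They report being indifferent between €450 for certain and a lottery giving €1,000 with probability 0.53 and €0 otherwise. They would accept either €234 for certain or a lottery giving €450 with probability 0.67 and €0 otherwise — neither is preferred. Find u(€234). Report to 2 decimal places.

From the first indifference, u(€450) = 0.53·u(€1,000) + 0.47·u(€0) = 0.53·1 + 0.47·0 = 0.53.
Then u(€234) = 0.67·u(€450) + 0.33·u(€0) = 0.67·0.53 + 0.33·0.00 = 0.3551.

0.36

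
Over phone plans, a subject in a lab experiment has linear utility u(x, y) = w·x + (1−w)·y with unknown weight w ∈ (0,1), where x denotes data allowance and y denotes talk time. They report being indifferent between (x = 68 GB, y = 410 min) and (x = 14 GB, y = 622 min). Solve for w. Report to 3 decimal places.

w = 0.797

Equating utilities: w·68 + (1−w)·410 = w·14 + (1−w)·622.
Collecting terms: w·54 = (1−w)·212.
Hence w = 212/(54+212) = 212/266 = 0.797.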